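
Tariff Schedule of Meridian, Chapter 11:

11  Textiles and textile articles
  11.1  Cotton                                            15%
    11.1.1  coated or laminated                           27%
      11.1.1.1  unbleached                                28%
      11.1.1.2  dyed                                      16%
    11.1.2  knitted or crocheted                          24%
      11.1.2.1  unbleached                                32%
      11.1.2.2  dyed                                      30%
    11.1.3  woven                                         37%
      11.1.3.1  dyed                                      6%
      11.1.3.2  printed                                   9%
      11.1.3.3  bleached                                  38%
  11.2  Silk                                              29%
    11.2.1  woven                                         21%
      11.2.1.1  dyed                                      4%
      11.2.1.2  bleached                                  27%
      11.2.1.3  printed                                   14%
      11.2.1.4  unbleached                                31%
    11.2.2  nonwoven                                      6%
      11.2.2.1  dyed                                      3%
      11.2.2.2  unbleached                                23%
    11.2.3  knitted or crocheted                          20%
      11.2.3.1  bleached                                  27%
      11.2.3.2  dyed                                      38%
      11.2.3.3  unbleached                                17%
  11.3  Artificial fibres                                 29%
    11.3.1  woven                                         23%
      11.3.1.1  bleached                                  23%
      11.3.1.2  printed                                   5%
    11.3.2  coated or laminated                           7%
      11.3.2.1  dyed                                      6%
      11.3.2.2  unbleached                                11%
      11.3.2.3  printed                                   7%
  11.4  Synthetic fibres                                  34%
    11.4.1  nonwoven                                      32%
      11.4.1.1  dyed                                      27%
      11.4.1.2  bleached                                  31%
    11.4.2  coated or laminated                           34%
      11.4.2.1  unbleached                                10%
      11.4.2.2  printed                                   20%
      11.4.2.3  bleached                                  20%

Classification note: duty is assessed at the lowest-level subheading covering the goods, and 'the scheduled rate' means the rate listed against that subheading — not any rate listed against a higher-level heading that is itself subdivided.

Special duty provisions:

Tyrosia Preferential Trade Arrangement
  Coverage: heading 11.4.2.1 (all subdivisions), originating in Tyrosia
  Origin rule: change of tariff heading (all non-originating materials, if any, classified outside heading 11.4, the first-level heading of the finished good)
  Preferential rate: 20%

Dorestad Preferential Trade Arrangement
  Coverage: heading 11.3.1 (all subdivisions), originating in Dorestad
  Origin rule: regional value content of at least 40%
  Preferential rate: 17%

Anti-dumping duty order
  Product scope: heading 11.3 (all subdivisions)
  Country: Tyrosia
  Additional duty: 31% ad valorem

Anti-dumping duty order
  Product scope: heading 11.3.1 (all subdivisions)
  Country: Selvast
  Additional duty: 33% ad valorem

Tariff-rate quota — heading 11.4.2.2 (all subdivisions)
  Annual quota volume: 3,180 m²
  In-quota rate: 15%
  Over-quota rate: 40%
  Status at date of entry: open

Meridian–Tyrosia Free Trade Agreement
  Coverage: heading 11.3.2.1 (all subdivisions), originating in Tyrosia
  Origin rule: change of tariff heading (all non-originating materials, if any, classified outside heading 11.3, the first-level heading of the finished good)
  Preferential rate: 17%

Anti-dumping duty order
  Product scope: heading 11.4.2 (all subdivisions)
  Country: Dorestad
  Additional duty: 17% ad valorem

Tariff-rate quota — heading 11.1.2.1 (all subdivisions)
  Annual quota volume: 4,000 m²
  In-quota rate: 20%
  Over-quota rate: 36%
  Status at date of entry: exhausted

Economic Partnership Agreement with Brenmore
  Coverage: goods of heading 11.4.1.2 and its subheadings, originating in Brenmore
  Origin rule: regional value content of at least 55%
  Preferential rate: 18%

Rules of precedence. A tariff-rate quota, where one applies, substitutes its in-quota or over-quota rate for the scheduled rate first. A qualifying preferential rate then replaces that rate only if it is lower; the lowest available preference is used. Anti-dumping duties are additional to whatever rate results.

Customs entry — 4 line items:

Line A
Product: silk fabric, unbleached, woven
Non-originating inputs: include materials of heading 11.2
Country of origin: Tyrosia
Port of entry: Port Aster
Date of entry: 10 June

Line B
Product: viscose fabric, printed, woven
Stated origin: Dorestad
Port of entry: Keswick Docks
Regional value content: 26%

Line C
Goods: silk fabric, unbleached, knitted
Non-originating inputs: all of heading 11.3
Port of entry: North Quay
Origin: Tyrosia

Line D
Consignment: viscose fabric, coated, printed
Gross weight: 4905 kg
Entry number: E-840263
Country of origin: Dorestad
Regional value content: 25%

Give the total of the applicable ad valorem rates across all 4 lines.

60%

Line A: silk → 11.2; woven → 11.2.1; unbleached → 11.2.1.4. Scheduled 31%. Tyrosia agreement on 11.4.2.1: 11.2.1.4 not covered; Tyrosia agreement on 11.3.2.1: 11.2.1.4 not covered. → 31%.
Line B: viscose → 11.3; woven → 11.3.1; printed → 11.3.1.2. Scheduled 5%. Dorestad agreement on 11.3.1: RVC < 40%. → 5%.
Line C: silk → 11.2; knitted → 11.2.3; unbleached → 11.2.3.3. Scheduled 17%. Tyrosia agreement on 11.4.2.1: 11.2.3.3 not covered; Tyrosia agreement on 11.3.2.1: 11.2.3.3 not covered. → 17%.
Line D: viscose → 11.3; coated → 11.3.2; printed → 11.3.2.3. Scheduled 7%. Dorestad agreement on 11.3.1: 11.3.2.3 not covered. → 7%.
Sum: 31% + 5% + 17% + 7% = 60%.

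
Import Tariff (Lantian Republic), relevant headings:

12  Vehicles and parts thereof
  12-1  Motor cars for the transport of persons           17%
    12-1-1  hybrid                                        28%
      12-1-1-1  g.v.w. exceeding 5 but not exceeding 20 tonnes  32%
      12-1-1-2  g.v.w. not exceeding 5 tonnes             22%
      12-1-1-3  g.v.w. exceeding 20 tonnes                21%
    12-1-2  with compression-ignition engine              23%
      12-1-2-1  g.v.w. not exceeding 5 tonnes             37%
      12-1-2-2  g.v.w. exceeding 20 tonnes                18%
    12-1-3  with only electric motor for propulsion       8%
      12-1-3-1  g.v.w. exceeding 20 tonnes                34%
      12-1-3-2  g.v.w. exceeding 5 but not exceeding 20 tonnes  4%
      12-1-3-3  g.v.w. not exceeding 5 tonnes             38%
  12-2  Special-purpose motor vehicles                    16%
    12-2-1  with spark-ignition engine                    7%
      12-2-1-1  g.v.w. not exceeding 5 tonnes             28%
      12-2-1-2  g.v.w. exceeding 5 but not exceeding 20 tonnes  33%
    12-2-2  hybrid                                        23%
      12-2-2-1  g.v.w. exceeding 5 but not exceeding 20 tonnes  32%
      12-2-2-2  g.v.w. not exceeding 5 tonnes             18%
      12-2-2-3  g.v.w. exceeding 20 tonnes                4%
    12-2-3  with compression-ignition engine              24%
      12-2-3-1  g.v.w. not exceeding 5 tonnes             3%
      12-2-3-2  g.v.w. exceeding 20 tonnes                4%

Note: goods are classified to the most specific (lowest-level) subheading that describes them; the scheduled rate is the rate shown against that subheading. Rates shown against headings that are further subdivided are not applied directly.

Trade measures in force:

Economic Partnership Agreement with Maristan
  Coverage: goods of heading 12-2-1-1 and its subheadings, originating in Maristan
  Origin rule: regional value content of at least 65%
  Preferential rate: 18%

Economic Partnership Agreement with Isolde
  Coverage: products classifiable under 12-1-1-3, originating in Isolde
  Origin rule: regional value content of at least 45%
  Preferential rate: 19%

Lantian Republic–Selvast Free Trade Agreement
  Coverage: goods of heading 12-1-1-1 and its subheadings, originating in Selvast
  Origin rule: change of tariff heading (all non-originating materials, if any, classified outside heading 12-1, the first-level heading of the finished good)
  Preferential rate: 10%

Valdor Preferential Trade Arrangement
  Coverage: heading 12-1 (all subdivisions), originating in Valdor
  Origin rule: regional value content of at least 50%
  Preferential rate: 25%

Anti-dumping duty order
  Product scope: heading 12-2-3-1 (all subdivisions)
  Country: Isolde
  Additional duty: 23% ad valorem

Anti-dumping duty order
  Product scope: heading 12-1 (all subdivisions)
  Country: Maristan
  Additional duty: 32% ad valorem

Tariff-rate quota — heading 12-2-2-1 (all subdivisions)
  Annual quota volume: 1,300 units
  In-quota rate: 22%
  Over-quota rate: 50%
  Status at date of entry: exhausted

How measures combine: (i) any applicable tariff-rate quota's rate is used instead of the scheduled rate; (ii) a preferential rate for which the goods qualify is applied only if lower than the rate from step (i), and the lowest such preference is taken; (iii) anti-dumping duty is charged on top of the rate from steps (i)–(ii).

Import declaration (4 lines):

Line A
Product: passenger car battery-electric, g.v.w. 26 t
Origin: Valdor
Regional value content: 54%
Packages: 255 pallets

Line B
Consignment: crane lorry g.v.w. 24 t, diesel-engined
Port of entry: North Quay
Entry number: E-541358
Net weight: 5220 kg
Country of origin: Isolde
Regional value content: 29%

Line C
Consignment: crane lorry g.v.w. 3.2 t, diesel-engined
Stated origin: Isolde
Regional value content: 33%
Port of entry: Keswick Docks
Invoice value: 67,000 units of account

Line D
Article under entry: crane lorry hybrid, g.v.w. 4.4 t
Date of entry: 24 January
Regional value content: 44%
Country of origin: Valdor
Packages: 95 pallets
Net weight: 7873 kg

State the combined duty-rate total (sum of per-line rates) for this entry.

73%

Line A: passenger car → 12-1; battery-electric → 12-1-3; g.v.w. 26 t → 12-1-3-1. Scheduled 34%. Valdor agreement on 12-1: RVC ≥ 50% → 25% available; preferential 25%. → 25%.
Line B: crane lorry → 12-2; diesel-engined → 12-2-3; g.v.w. 24 t → 12-2-3-2. Scheduled 4%. Isolde agreement on 12-1-1-3: 12-2-3-2 not covered. → 4%.
Line C: crane lorry → 12-2; diesel-engined → 12-2-3; g.v.w. 3.2 t → 12-2-3-1. Scheduled 3%. Isolde agreement on 12-1-1-3: 12-2-3-1 not covered; anti-dumping (Isolde, 12-2-3-1): +23%; total 3% + 23% = 26%. → 26%.
Line D: crane lorry → 12-2; hybrid → 12-2-2; g.v.w. 4.4 t → 12-2-2-2. Scheduled 18%. Valdor agreement on 12-1: 12-2-2-2 not covered. → 18%.
Sum: 25% + 4% + 26% + 18% = 73%.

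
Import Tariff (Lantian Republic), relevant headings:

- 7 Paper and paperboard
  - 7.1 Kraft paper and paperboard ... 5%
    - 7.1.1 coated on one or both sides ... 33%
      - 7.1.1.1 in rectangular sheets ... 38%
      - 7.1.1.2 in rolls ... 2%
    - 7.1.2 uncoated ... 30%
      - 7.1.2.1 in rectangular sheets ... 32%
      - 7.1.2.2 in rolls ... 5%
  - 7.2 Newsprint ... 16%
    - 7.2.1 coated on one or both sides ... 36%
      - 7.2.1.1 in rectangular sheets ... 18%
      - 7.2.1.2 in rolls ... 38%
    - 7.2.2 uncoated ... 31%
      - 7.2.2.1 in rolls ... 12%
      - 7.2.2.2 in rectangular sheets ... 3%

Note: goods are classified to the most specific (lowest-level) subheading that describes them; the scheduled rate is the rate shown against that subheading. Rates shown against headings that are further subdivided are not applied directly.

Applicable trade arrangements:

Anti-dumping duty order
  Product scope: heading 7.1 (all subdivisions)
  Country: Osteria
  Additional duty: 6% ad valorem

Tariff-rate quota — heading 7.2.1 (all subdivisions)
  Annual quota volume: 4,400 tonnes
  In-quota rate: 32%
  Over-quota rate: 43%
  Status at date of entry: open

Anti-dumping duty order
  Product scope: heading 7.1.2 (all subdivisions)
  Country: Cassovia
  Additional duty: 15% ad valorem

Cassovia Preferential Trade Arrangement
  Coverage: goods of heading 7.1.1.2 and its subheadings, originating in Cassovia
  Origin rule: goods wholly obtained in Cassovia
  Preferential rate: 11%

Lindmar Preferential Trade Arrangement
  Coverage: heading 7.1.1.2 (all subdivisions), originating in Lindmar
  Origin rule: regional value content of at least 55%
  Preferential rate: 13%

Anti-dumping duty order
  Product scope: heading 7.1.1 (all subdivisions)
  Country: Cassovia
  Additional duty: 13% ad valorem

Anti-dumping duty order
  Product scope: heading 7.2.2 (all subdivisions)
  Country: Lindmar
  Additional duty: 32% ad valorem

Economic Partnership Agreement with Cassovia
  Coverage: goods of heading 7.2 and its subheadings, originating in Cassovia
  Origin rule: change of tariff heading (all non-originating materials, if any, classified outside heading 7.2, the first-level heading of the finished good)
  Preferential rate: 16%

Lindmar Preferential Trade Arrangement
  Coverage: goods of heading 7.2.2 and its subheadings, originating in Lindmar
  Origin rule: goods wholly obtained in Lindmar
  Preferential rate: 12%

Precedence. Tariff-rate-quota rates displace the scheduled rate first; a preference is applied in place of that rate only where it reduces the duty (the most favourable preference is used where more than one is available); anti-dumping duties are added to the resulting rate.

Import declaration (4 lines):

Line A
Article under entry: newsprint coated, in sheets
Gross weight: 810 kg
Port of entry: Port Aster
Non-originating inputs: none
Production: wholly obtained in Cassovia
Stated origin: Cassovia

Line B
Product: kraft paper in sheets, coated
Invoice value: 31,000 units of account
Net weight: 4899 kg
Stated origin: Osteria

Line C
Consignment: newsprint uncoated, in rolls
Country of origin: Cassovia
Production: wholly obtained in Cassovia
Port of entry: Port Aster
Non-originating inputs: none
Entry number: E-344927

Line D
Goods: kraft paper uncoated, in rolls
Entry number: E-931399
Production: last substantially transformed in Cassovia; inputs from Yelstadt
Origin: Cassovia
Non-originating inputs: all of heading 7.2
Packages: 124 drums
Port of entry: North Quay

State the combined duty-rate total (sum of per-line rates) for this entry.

Line A: newsprint → 7.2; coated → 7.2.1; in sheets → 7.2.1.1. Scheduled 18%. quota on 7.2.1 open → in-quota 32%; Cassovia agreement on 7.1.1.2: 7.2.1.1 not covered; Cassovia agreement on 7.2: CTH met → 16% available; preferential 16%. → 16%.
Line B: kraft paper → 7.1; coated → 7.1.1; in sheets → 7.1.1.1. Scheduled 38%. anti-dumping (Osteria, 7.1): +6%; total 38% + 6% = 44%. → 44%.
Line C: newsprint → 7.2; uncoated → 7.2.2; in rolls → 7.2.2.1. Scheduled 12%. Cassovia agreement on 7.1.1.2: 7.2.2.1 not covered; Cassovia agreement on 7.2: CTH met → 16% available; preference 16% not lower than 12% → no reduction. → 12%.
Line D: kraft paper → 7.1; uncoated → 7.1.2; in rolls → 7.1.2.2. Scheduled 5%. Cassovia agreement on 7.1.1.2: 7.1.2.2 not covered; Cassovia agreement on 7.2: 7.1.2.2 not covered; anti-dumping (Cassovia, 7.1.2): +15%; total 5% + 15% = 20%. → 20%.
Sum: 16% + 44% + 12% + 20% = 92%.

92%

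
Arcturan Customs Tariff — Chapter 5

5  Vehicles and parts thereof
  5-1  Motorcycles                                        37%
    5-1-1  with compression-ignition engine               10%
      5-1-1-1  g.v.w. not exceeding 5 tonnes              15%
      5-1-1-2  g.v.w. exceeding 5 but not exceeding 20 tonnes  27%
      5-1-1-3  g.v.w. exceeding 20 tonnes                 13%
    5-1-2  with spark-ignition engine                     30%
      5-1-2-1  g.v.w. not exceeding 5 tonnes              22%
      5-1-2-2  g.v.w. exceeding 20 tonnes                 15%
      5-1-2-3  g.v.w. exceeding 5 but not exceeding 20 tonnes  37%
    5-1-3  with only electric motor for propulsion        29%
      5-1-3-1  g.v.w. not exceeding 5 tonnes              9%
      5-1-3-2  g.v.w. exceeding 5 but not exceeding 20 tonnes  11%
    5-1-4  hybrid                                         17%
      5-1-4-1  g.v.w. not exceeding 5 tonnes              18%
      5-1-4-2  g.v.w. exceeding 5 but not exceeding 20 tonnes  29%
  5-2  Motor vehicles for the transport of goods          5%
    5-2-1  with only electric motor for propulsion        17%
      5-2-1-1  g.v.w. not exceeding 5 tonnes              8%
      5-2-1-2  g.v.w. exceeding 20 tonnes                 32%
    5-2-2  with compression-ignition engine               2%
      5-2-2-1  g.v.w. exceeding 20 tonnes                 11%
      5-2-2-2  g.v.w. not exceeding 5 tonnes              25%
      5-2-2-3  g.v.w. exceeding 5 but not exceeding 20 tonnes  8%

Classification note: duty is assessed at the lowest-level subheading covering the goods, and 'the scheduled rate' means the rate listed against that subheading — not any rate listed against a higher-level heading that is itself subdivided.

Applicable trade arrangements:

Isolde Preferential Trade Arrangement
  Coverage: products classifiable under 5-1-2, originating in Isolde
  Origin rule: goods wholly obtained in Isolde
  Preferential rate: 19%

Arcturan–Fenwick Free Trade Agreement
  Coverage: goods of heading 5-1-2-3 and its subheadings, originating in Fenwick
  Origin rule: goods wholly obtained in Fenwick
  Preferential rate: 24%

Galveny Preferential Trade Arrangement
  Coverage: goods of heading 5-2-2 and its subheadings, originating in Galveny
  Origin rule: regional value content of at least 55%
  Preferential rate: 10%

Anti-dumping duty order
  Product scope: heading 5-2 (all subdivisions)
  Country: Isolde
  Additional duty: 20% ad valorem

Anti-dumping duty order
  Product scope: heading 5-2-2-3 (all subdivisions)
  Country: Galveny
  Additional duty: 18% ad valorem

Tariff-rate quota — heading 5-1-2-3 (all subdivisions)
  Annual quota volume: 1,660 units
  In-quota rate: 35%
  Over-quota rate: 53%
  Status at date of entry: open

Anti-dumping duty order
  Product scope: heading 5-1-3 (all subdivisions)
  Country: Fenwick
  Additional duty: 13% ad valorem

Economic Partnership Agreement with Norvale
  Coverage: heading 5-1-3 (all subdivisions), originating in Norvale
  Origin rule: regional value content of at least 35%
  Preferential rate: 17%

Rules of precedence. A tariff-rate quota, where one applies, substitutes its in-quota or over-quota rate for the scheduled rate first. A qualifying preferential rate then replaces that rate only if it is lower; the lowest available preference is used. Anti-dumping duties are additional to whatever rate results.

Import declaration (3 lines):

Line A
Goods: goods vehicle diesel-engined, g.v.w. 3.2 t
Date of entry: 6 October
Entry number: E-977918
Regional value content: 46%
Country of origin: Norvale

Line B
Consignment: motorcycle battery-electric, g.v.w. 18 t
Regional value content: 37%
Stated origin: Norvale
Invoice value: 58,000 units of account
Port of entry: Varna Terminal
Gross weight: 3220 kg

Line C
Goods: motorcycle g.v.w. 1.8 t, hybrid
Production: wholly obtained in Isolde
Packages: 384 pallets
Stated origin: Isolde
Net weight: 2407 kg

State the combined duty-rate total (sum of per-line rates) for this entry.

54%

Line A: goods vehicle → 5-2; diesel-engined → 5-2-2; g.v.w. 3.2 t → 5-2-2-2. Scheduled 25%. Norvale agreement on 5-1-3: 5-2-2-2 not covered. → 25%.
Line B: motorcycle → 5-1; battery-electric → 5-1-3; g.v.w. 18 t → 5-1-3-2. Scheduled 11%. Norvale agreement on 5-1-3: RVC ≥ 35% → 17% available; preference 17% not lower than 11% → no reduction. → 11%.
Line C: motorcycle → 5-1; hybrid → 5-1-4; g.v.w. 1.8 t → 5-1-4-1. Scheduled 18%. Isolde agreement on 5-1-2: 5-1-4-1 not covered. → 18%.
Sum: 25% + 11% + 18% = 54%.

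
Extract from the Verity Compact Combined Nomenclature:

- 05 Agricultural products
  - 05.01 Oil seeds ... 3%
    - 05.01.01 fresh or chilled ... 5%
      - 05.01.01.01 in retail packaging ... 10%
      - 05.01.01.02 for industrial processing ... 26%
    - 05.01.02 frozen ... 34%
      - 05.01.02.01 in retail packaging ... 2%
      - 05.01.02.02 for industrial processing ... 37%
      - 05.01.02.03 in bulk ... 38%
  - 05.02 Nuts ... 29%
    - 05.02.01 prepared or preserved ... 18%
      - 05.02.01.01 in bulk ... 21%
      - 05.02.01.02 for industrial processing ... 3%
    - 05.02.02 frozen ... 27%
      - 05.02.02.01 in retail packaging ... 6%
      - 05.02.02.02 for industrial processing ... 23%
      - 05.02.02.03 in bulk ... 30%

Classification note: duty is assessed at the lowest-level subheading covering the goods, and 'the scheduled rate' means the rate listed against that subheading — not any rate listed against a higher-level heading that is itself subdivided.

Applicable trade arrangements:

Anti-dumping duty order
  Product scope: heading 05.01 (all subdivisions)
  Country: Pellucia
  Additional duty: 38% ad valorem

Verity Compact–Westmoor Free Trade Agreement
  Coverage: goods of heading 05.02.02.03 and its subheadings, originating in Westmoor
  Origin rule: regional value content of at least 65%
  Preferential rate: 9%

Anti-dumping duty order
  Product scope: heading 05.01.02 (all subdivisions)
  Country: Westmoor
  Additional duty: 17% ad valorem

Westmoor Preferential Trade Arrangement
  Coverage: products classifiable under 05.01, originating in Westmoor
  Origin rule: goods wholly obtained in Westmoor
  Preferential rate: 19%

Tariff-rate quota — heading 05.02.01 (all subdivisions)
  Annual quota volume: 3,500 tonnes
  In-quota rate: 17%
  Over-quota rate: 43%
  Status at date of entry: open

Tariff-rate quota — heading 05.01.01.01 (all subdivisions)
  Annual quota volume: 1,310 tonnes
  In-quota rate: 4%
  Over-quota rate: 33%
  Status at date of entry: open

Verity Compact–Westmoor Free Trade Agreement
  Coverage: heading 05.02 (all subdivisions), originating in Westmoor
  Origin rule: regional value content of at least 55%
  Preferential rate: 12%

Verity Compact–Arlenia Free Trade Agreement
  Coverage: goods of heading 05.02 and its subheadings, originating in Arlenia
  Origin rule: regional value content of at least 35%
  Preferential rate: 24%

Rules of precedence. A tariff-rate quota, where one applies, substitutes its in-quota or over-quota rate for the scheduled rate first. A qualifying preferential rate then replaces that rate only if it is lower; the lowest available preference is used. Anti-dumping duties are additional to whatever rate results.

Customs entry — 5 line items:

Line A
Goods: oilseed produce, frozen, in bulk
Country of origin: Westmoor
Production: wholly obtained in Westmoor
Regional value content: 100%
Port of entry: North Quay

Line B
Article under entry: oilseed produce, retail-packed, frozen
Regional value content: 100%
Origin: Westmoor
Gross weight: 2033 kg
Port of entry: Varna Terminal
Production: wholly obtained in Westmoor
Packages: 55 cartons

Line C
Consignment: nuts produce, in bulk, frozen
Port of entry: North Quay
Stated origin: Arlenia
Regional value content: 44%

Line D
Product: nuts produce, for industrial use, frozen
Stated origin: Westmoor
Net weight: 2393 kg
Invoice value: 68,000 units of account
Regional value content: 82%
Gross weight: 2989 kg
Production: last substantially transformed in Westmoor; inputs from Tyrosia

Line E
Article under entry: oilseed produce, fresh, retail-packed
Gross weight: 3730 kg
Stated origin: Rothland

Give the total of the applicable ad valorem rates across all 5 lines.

95%

Line A: oilseed → 05.01; frozen → 05.01.02; in bulk → 05.01.02.03. Scheduled 38%. Westmoor agreement on 05.02.02.03: 05.01.02.03 not covered; Westmoor agreement on 05.01: wholly obtained → 19% available; Westmoor agreement on 05.02: 05.01.02.03 not covered; preferential 19%; anti-dumping (Westmoor, 05.01.02): +17%; total 19% + 17% = 36%. → 36%.
Line B: oilseed → 05.01; frozen → 05.01.02; retail-packed → 05.01.02.01. Scheduled 2%. Westmoor agreement on 05.02.02.03: 05.01.02.01 not covered; Westmoor agreement on 05.01: wholly obtained → 19% available; Westmoor agreement on 05.02: 05.01.02.01 not covered; preference 19% not lower than 2% → no reduction; anti-dumping (Westmoor, 05.01.02): +17%; total 2% + 17% = 19%. → 19%.
Line C: nuts → 05.02; frozen → 05.02.02; in bulk → 05.02.02.03. Scheduled 30%. Arlenia agreement on 05.02: RVC ≥ 35% → 24% available; preferential 24%. → 24%.
Line D: nuts → 05.02; frozen → 05.02.02; for industrial use → 05.02.02.02. Scheduled 23%. Westmoor agreement on 05.02.02.03: 05.02.02.02 not covered; Westmoor agreement on 05.01: 05.02.02.02 not covered; Westmoor agreement on 05.02: RVC ≥ 55% → 12% available; preferential 12%. → 12%.
Line E: oilseed → 05.01; fresh → 05.01.01; retail-packed → 05.01.01.01. Scheduled 10%. quota on 05.01.01.01 open → in-quota 4%. → 4%.
Sum: 36% + 19% + 24% + 12% + 4% = 95%.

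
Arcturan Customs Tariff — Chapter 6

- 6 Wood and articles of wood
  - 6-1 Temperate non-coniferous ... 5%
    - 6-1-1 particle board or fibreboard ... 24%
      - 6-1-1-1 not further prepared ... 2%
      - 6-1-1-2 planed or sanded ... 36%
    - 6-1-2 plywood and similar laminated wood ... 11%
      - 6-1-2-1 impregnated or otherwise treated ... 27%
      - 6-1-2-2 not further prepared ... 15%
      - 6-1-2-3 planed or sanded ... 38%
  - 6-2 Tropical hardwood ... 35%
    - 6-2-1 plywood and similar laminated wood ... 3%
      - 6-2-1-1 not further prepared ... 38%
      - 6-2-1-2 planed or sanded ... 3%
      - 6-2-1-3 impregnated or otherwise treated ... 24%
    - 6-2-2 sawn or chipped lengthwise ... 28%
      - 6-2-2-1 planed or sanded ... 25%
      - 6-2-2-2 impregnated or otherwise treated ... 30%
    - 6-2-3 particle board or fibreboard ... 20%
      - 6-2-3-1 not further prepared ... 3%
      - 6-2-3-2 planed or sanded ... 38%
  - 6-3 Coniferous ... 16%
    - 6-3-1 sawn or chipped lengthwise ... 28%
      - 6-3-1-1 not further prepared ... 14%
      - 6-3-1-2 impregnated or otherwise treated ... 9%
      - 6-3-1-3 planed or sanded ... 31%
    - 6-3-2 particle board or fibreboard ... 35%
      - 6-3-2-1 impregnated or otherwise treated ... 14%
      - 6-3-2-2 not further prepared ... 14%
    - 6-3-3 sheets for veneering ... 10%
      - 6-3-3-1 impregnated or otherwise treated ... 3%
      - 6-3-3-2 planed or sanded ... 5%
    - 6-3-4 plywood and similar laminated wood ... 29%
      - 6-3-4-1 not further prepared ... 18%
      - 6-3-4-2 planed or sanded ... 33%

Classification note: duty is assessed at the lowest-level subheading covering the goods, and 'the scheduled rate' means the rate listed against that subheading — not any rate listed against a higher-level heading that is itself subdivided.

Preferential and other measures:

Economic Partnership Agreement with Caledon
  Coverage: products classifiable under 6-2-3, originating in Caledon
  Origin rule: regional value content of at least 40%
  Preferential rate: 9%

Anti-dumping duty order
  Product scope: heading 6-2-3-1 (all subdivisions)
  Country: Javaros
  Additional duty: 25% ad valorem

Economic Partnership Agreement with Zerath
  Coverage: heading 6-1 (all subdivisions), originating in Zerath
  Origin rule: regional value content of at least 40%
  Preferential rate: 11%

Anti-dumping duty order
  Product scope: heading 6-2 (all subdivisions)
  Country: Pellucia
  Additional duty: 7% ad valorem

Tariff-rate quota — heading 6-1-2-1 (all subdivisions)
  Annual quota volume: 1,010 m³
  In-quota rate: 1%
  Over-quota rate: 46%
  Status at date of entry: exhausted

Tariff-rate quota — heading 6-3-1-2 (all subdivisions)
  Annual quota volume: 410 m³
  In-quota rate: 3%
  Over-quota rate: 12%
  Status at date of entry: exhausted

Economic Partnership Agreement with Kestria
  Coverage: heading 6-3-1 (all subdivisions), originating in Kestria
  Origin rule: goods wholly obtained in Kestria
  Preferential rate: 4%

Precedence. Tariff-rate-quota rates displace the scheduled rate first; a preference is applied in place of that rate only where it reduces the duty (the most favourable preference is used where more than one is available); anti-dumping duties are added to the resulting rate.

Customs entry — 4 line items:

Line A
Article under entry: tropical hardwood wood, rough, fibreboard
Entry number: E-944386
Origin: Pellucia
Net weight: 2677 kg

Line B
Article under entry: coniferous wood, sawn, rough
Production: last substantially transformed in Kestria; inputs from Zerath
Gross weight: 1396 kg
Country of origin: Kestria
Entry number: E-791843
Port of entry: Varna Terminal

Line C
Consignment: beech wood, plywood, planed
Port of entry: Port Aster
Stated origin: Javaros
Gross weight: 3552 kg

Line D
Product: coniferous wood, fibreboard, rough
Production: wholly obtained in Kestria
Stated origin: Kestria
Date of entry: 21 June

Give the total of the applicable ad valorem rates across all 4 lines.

76%

Line A: tropical hardwood → 6-2; fibreboard → 6-2-3; rough → 6-2-3-1. Scheduled 3%. anti-dumping (Pellucia, 6-2): +7%; total 3% + 7% = 10%. → 10%.
Line B: coniferous → 6-3; sawn → 6-3-1; rough → 6-3-1-1. Scheduled 14%. Kestria agreement on 6-3-1: not wholly obtained. → 14%.
Line C: beech → 6-1; plywood → 6-1-2; planed → 6-1-2-3. Scheduled 38%. No special measure applies. → 38%.
Line D: coniferous → 6-3; fibreboard → 6-3-2; rough → 6-3-2-2. Scheduled 14%. Kestria agreement on 6-3-1: 6-3-2-2 not covered. → 14%.
Sum: 10% + 14% + 38% + 14% = 76%.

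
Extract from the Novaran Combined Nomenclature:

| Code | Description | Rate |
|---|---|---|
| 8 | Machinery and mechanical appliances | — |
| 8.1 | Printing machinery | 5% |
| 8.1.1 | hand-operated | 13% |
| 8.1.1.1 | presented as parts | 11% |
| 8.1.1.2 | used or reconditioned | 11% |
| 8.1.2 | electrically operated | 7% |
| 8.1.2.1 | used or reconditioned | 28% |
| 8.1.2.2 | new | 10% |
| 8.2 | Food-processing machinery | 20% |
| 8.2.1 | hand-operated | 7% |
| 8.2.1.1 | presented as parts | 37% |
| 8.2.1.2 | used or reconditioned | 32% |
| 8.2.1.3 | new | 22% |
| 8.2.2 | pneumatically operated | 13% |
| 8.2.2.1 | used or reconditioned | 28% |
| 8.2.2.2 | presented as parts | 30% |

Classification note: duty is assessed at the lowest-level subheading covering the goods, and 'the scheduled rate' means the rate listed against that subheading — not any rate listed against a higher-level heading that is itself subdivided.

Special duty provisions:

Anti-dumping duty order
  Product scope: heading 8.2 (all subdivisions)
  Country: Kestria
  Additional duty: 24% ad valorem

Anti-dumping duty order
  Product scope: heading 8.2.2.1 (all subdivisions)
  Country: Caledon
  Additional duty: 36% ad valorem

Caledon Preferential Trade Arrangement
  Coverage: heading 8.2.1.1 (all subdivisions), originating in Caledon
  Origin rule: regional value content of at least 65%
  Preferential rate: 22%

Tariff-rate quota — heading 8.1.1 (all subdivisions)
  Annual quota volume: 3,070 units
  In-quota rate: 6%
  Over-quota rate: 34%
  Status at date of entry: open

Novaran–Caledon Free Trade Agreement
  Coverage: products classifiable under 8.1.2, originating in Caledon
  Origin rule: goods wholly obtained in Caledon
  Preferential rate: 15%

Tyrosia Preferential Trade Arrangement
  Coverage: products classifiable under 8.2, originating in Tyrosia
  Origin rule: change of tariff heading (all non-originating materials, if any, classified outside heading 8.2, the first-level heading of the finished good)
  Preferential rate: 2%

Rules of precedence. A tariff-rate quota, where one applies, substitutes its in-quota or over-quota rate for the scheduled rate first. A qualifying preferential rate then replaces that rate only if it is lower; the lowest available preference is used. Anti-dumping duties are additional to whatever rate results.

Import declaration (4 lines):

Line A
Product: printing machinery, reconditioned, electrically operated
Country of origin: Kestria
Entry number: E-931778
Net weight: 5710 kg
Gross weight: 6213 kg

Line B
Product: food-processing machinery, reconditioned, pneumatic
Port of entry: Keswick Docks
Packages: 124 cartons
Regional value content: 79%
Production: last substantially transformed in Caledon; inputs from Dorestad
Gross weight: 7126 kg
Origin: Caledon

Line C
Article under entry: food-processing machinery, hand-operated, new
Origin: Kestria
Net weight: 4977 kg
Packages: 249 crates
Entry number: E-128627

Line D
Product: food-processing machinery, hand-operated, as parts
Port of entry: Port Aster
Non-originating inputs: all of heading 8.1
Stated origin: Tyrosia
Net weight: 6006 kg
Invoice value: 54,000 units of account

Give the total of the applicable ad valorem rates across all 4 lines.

Line A: printing → 8.1; electrically operated → 8.1.2; reconditioned → 8.1.2.1. Scheduled 28%. No special measure applies. → 28%.
Line B: food-processing → 8.2; pneumatic → 8.2.2; reconditioned → 8.2.2.1. Scheduled 28%. Caledon agreement on 8.2.1.1: 8.2.2.1 not covered; Caledon agreement on 8.1.2: 8.2.2.1 not covered; anti-dumping (Caledon, 8.2.2.1): +36%; total 28% + 36% = 64%. → 64%.
Line C: food-processing → 8.2; hand-operated → 8.2.1; new → 8.2.1.3. Scheduled 22%. anti-dumping (Kestria, 8.2): +24%; total 22% + 24% = 46%. → 46%.
Line D: food-processing → 8.2; hand-operated → 8.2.1; as parts → 8.2.1.1. Scheduled 37%. Tyrosia agreement on 8.2: CTH met → 2% available; preferential 2%. → 2%.
Sum: 28% + 64% + 46% + 2% = 140%.

140%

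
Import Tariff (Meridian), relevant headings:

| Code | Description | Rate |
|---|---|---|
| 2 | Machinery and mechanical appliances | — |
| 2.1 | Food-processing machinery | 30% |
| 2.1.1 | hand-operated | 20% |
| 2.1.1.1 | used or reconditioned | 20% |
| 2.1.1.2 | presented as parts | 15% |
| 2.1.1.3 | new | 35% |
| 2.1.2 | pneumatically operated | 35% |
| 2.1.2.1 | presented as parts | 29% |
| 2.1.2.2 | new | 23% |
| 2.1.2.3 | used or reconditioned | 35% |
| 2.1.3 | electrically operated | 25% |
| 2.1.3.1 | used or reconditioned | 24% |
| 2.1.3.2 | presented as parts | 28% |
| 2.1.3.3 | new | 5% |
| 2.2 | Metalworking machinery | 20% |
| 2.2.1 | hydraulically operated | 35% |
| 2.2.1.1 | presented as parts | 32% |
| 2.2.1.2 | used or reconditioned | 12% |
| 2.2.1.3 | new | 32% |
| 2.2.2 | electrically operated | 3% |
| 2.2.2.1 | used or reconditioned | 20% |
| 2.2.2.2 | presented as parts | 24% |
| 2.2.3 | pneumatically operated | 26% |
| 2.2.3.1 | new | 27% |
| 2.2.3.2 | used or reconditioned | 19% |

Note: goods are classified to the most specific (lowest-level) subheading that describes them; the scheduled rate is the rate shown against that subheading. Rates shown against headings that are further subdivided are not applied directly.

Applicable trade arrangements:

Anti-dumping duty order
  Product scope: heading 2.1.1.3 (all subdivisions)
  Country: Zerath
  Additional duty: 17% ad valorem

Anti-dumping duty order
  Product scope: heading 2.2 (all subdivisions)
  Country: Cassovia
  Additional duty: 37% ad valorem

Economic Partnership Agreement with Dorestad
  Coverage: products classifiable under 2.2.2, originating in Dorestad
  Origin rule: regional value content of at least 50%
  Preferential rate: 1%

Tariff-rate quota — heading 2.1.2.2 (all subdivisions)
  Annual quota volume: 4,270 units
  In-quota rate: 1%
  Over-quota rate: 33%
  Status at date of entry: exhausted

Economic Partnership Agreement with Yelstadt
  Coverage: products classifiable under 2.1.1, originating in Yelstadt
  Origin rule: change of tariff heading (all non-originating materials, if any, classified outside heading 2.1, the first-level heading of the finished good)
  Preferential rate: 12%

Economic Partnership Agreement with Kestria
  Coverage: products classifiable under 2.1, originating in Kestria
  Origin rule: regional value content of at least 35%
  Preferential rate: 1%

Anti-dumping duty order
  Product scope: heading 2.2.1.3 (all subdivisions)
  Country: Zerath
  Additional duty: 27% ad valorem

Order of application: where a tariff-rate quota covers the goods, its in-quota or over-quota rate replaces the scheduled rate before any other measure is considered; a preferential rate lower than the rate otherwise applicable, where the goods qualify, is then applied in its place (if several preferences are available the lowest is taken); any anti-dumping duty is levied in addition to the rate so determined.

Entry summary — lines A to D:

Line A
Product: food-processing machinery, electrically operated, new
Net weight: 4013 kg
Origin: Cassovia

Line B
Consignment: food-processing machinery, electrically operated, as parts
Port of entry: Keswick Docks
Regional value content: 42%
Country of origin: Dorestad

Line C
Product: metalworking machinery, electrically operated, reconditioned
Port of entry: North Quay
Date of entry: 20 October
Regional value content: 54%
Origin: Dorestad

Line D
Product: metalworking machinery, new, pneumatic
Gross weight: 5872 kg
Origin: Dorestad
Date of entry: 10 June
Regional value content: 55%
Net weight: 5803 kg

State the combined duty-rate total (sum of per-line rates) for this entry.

61%

Line A: food-processing → 2.1; electrically operated → 2.1.3; new → 2.1.3.3. Scheduled 5%. No special measure applies. → 5%.
Line B: food-processing → 2.1; electrically operated → 2.1.3; as parts → 2.1.3.2. Scheduled 28%. Dorestad agreement on 2.2.2: 2.1.3.2 not covered. → 28%.
Line C: metalworking → 2.2; electrically operated → 2.2.2; reconditioned → 2.2.2.1. Scheduled 20%. Dorestad agreement on 2.2.2: RVC ≥ 50% → 1% available; preferential 1%. → 1%.
Line D: metalworking → 2.2; pneumatic → 2.2.3; new → 2.2.3.1. Scheduled 27%. Dorestad agreement on 2.2.2: 2.2.3.1 not covered. → 27%.
Sum: 5% + 28% + 1% + 27% = 61%.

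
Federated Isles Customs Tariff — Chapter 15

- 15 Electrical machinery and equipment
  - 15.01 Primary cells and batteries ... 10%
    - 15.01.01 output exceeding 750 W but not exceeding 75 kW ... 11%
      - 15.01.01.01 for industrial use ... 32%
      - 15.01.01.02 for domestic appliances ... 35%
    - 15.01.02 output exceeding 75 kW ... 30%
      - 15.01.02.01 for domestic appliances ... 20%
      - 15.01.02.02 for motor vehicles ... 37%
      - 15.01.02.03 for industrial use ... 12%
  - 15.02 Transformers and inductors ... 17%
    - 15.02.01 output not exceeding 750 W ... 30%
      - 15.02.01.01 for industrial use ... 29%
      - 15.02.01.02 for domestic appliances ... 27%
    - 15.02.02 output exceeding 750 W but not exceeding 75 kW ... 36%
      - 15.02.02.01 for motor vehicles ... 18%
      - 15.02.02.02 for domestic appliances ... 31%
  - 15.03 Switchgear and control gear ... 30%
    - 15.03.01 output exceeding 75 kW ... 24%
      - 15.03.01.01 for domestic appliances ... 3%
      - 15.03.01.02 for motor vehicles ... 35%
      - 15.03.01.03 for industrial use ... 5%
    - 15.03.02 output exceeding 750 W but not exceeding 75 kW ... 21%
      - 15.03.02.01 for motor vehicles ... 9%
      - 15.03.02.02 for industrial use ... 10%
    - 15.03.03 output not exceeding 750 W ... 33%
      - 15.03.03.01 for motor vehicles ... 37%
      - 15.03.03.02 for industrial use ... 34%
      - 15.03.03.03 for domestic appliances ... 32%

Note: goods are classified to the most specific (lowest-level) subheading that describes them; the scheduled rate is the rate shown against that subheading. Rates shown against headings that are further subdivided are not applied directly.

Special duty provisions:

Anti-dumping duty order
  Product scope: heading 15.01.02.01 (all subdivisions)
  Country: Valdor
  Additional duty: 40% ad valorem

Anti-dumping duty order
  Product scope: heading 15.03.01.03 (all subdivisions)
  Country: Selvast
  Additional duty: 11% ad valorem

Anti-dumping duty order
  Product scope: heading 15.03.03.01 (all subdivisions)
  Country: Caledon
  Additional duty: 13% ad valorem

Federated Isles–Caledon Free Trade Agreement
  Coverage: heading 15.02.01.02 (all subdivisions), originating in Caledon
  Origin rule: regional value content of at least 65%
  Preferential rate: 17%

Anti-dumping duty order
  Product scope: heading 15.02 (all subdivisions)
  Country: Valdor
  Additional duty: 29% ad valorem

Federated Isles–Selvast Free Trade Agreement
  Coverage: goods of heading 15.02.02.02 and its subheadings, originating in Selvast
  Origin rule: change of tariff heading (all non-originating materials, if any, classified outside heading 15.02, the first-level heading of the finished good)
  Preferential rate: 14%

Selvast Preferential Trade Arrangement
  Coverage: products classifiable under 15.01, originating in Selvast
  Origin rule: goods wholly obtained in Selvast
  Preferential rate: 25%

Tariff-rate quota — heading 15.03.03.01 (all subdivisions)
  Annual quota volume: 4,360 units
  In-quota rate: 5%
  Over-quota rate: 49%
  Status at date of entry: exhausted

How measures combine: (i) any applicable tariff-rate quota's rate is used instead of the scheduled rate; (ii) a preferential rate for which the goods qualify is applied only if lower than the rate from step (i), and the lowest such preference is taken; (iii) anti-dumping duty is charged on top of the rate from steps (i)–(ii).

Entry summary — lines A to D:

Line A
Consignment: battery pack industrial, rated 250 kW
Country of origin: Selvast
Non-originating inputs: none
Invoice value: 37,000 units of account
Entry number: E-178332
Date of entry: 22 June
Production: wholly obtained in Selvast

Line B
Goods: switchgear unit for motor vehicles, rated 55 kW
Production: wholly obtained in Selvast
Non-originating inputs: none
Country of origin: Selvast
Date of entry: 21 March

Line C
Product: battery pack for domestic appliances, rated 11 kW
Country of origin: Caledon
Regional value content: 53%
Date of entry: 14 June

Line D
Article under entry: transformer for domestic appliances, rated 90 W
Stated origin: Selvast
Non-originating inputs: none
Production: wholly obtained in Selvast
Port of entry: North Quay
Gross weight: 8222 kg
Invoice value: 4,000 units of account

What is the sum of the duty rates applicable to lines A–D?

83%

Line A: battery pack → 15.01; rated 250 kW → 15.01.02; industrial → 15.01.02.03. Scheduled 12%. Selvast agreement on 15.02.02.02: 15.01.02.03 not covered; Selvast agreement on 15.01: wholly obtained → 25% available; preference 25% not lower than 12% → no reduction. → 12%.
Line B: switchgear unit → 15.03; rated 55 kW → 15.03.02; for motor vehicles → 15.03.02.01. Scheduled 9%. Selvast agreement on 15.02.02.02: 15.03.02.01 not covered; Selvast agreement on 15.01: 15.03.02.01 not covered. → 9%.
Line C: battery pack → 15.01; rated 11 kW → 15.01.01; for domestic appliances → 15.01.01.02. Scheduled 35%. Caledon agreement on 15.02.01.02: 15.01.01.02 not covered. → 35%.
Line D: transformer → 15.02; rated 90 W → 15.02.01; for domestic appliances → 15.02.01.02. Scheduled 27%. Selvast agreement on 15.02.02.02: 15.02.01.02 not covered; Selvast agreement on 15.01: 15.02.01.02 not covered. → 27%.
Sum: 12% + 9% + 35% + 27% = 83%.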